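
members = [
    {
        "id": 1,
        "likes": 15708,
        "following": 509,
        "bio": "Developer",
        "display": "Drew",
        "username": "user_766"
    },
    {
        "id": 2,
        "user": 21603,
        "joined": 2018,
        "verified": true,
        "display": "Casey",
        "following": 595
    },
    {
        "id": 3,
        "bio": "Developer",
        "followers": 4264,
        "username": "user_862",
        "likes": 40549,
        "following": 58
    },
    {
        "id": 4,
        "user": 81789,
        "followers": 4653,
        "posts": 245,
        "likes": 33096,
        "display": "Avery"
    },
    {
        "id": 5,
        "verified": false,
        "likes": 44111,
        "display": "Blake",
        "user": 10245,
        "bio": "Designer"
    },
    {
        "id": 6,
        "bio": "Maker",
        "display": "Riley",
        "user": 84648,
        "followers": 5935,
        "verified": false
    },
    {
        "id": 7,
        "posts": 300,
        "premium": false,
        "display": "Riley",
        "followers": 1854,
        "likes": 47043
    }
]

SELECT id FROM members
[1, 2, 3, 4, 5, 6, 7]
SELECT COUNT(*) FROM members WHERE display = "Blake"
1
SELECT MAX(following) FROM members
595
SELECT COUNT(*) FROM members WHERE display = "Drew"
1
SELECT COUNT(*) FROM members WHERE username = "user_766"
1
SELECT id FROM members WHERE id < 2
[1]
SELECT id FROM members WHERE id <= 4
[1, 2, 3, 4]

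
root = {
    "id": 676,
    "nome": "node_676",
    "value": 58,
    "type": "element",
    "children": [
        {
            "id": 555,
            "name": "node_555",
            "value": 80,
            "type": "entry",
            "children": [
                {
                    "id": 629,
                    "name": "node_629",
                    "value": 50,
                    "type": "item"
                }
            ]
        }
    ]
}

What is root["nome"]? "node_676"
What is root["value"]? 58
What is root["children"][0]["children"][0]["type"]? "item"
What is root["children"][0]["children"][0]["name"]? "node_629"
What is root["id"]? 676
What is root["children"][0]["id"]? 555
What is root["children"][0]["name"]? "node_555"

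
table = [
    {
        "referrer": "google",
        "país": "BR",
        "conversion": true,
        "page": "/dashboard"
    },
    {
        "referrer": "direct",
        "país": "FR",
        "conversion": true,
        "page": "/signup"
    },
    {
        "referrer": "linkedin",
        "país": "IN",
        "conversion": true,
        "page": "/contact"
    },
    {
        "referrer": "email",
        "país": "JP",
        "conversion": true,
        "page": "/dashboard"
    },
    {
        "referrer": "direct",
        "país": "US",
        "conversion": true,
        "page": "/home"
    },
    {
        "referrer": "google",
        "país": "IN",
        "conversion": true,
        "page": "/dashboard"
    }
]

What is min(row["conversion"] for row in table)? True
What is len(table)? 6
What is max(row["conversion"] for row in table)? True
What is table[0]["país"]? "BR"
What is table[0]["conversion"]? True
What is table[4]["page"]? "/home"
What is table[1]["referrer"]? "direct"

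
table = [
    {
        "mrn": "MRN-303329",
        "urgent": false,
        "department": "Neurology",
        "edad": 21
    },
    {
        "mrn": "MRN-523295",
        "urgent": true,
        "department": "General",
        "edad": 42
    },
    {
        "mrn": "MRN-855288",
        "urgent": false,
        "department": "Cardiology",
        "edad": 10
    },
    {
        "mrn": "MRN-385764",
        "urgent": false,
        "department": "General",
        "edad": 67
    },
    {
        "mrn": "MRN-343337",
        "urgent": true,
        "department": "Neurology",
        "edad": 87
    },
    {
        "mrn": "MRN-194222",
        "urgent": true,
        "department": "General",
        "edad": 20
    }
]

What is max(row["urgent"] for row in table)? True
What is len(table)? 6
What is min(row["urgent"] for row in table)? False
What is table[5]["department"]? "General"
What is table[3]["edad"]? 67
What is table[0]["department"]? "Neurology"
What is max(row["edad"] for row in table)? 87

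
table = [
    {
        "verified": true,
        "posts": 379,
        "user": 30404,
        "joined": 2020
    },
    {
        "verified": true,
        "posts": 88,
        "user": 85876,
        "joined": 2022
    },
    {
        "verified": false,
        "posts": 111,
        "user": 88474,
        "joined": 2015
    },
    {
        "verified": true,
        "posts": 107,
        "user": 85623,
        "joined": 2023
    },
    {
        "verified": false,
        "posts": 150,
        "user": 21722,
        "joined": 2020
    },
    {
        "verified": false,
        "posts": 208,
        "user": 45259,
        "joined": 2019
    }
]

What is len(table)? 6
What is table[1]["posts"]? 88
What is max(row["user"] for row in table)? 88474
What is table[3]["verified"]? True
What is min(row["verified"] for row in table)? False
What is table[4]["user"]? 21722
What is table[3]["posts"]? 107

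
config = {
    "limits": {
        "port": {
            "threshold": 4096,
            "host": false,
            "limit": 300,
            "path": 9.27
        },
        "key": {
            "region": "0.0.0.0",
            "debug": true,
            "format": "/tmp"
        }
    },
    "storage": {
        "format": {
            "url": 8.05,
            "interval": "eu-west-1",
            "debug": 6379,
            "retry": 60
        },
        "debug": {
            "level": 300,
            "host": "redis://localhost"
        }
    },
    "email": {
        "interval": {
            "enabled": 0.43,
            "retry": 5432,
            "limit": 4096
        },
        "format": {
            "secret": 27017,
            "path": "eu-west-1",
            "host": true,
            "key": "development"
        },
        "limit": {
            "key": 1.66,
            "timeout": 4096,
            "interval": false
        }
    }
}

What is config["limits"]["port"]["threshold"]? 4096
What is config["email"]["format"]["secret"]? 27017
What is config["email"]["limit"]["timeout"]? 4096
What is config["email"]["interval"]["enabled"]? 0.43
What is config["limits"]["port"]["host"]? False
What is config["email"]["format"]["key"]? "development"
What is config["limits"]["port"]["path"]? 9.27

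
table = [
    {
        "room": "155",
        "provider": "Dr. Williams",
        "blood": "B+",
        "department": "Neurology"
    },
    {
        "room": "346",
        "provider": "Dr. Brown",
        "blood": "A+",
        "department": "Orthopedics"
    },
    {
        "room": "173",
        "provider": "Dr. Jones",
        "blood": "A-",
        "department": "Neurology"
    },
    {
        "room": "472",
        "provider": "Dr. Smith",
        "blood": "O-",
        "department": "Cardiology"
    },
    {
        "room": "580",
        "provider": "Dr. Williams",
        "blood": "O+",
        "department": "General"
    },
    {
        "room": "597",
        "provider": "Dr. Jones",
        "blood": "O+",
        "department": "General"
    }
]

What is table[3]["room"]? "472"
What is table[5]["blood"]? "O+"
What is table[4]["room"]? "580"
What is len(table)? 6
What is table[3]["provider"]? "Dr. Smith"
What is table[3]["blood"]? "O-"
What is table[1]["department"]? "Orthopedics"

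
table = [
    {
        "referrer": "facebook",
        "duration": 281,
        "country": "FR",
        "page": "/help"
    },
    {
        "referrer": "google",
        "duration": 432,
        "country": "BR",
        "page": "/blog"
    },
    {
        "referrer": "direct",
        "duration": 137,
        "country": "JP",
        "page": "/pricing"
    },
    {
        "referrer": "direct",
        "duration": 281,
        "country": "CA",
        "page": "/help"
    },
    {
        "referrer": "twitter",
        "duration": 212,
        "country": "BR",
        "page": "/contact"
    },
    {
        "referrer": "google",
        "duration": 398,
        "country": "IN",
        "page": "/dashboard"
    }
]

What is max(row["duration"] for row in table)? 432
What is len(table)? 6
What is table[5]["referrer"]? "google"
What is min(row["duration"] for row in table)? 137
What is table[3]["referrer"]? "direct"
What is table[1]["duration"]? 432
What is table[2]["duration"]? 137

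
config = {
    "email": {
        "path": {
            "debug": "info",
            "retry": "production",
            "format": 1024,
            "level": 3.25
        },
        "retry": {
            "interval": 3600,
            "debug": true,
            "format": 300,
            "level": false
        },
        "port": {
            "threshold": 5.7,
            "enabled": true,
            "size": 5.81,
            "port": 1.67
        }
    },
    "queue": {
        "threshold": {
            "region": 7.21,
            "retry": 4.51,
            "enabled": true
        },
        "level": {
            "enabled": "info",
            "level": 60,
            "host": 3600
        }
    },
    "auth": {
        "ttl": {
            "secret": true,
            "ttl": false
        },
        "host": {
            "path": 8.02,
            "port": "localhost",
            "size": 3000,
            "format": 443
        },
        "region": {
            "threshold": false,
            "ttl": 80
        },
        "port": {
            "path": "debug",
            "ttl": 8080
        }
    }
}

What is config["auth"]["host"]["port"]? "localhost"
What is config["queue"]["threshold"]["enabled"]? True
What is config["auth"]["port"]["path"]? "debug"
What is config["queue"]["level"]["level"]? 60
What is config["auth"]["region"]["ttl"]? 80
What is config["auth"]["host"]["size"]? 3000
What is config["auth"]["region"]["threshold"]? False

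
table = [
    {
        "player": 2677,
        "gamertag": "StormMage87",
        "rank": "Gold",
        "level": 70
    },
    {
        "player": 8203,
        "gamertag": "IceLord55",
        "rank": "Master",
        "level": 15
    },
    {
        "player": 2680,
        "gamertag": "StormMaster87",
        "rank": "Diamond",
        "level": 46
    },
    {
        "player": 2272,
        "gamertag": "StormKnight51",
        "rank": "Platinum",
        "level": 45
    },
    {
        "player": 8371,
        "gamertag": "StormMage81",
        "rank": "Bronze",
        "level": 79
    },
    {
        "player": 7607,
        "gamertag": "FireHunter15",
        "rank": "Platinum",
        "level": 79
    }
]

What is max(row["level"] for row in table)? 79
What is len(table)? 6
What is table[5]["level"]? 79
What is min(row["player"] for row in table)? 2272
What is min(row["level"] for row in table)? 15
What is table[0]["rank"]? "Gold"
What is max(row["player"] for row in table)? 8371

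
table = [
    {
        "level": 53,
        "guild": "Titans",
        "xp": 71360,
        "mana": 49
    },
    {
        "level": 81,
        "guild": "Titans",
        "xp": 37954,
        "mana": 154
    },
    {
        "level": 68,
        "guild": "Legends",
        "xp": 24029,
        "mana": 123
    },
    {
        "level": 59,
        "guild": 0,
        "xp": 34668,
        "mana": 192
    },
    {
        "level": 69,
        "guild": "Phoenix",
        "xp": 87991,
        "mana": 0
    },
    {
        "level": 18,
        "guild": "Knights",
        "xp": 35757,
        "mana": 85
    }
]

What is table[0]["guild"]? "Titans"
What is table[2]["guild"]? "Legends"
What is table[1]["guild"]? "Titans"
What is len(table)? 6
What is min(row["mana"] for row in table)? 0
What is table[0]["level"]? 53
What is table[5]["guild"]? "Knights"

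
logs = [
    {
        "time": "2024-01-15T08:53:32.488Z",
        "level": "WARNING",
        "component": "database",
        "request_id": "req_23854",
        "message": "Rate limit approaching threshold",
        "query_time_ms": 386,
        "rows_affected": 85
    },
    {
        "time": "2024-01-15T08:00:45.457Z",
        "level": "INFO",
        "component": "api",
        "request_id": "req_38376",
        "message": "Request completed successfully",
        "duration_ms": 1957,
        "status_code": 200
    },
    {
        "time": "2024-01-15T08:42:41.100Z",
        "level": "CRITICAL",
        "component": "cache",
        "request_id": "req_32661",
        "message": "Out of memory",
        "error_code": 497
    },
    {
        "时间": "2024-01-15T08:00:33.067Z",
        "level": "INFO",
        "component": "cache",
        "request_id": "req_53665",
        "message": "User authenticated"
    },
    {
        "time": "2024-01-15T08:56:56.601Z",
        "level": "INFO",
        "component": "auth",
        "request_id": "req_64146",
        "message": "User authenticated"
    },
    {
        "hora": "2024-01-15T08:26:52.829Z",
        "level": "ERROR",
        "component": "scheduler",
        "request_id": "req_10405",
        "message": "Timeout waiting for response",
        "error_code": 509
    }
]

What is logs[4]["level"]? "INFO"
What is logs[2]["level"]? "CRITICAL"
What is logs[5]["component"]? "scheduler"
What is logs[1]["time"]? "2024-01-15T08:00:45.457Z"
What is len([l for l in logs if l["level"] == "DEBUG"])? 0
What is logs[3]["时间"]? "2024-01-15T08:00:33.067Z"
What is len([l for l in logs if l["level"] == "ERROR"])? 1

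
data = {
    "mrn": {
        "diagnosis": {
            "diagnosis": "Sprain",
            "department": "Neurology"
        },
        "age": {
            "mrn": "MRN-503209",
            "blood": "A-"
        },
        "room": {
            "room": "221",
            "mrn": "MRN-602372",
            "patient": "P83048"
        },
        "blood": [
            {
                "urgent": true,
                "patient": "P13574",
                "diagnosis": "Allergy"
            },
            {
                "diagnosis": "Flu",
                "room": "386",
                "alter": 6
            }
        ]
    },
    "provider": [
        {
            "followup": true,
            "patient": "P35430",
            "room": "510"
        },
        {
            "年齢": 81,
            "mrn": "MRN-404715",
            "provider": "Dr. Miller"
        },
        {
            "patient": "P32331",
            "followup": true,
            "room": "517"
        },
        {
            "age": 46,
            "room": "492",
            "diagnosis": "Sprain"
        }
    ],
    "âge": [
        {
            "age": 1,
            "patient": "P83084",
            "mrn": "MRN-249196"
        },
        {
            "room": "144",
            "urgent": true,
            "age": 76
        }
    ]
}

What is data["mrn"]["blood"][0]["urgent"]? True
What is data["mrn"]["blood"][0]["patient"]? "P13574"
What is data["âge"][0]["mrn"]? "MRN-249196"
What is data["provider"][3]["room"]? "492"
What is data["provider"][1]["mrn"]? "MRN-404715"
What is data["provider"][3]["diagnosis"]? "Sprain"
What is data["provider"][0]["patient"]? "P35430"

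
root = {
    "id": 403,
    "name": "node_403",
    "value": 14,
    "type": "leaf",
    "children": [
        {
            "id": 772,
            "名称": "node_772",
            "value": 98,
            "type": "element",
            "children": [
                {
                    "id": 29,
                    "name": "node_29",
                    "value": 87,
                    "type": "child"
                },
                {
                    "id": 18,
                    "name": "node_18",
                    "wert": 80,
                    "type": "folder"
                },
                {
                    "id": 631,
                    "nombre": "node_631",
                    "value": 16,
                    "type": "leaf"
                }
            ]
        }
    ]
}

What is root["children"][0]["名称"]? "node_772"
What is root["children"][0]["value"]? 98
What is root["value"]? 14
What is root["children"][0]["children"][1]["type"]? "folder"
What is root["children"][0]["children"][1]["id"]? 18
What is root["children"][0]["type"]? "element"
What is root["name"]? "node_403"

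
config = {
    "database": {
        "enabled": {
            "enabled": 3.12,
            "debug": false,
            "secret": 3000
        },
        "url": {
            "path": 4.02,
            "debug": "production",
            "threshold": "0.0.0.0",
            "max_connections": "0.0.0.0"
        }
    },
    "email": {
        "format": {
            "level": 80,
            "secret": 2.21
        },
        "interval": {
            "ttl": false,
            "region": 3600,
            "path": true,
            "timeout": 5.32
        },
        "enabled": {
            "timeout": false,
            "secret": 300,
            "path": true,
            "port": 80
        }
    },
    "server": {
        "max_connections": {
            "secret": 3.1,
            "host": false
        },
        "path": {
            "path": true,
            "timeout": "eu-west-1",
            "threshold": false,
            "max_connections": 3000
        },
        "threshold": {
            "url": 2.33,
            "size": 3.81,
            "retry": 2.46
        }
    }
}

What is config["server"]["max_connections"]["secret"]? 3.1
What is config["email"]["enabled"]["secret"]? 300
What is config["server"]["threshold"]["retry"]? 2.46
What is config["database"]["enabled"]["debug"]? False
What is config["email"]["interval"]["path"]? True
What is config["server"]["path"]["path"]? True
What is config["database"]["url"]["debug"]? "production"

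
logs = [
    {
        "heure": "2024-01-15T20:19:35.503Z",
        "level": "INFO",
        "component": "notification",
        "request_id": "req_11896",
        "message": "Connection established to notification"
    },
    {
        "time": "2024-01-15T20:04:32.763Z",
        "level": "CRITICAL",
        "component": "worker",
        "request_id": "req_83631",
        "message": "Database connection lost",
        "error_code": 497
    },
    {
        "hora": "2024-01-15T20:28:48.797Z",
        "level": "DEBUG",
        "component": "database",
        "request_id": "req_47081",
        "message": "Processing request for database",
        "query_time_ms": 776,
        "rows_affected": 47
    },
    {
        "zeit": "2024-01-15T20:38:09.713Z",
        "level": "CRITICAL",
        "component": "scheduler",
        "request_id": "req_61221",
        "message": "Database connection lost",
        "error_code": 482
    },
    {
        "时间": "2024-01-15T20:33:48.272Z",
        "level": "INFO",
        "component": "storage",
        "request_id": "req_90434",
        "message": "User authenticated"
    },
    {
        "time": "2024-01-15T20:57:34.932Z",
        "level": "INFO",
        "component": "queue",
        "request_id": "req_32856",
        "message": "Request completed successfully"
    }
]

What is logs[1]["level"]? "CRITICAL"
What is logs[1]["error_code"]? 497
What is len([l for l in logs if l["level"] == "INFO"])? 3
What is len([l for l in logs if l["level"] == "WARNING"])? 0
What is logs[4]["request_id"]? "req_90434"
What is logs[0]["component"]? "notification"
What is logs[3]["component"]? "scheduler"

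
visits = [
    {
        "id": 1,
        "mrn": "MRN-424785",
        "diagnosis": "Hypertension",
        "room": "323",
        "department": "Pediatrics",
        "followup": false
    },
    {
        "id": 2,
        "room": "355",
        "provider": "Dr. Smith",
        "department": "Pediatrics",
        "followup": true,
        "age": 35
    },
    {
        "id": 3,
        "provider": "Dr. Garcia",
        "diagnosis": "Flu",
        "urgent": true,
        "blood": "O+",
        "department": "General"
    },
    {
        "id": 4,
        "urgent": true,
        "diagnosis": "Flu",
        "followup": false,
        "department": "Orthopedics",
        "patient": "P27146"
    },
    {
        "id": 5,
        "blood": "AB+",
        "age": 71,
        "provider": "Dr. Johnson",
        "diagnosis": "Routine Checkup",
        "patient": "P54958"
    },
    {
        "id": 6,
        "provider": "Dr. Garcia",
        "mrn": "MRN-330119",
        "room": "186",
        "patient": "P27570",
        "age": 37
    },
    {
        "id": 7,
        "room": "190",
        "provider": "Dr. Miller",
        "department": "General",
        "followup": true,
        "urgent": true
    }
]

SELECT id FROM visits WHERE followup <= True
[1, 2, 4, 7]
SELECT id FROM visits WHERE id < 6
[1, 2, 3, 4, 5]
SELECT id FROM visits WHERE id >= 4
[4, 5, 6, 7]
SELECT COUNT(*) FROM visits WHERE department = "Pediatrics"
2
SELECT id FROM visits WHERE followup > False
[2, 7]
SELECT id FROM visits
[1, 2, 3, 4, 5, 6, 7]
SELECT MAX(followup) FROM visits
True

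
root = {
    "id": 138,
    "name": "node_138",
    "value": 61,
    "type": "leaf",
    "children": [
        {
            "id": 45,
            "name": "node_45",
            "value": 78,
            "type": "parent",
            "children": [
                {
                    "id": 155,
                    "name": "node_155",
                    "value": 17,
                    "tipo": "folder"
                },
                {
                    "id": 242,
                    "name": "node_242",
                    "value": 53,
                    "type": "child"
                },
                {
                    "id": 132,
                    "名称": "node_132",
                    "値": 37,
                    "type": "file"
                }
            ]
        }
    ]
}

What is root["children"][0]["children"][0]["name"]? "node_155"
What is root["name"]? "node_138"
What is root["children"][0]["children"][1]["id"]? 242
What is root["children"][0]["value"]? 78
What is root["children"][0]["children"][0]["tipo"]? "folder"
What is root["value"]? 61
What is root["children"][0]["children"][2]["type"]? "file"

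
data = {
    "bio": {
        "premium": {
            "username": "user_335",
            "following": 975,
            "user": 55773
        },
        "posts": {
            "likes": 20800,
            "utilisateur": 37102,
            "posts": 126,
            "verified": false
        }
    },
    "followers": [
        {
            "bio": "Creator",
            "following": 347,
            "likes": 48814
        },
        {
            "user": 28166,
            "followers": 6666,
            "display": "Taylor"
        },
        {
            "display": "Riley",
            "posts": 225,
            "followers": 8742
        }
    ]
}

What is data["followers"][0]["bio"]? "Creator"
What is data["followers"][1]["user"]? 28166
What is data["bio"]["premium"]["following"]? 975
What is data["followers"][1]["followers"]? 6666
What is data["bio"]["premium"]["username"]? "user_335"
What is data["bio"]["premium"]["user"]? 55773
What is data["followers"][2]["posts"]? 225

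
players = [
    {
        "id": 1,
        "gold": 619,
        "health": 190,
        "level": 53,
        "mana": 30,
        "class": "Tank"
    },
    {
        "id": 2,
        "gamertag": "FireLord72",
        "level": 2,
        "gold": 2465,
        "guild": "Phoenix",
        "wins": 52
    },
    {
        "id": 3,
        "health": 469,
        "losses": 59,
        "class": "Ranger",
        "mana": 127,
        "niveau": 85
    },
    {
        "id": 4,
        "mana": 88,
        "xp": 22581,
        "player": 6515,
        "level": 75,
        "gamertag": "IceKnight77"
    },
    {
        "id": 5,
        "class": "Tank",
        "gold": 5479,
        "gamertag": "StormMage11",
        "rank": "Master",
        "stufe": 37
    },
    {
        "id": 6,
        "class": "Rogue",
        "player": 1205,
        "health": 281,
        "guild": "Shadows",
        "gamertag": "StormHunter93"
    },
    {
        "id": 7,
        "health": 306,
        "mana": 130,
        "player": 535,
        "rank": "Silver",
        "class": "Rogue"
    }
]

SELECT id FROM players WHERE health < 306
[1, 6]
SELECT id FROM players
[1, 2, 3, 4, 5, 6, 7]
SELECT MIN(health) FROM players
190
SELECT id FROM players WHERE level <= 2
[2]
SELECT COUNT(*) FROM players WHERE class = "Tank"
2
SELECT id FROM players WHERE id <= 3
[1, 2, 3]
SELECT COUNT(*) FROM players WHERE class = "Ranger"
1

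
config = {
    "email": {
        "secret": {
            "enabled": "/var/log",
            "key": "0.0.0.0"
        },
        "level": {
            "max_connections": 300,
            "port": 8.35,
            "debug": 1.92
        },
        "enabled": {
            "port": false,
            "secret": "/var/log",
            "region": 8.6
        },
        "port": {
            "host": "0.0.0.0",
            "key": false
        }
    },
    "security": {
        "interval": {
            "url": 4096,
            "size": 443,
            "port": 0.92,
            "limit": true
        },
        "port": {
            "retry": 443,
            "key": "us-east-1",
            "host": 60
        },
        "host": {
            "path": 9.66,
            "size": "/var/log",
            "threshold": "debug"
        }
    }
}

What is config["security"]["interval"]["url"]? 4096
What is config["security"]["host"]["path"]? 9.66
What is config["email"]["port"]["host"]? "0.0.0.0"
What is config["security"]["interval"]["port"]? 0.92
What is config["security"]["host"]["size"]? "/var/log"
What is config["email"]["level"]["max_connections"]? 300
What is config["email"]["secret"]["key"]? "0.0.0.0"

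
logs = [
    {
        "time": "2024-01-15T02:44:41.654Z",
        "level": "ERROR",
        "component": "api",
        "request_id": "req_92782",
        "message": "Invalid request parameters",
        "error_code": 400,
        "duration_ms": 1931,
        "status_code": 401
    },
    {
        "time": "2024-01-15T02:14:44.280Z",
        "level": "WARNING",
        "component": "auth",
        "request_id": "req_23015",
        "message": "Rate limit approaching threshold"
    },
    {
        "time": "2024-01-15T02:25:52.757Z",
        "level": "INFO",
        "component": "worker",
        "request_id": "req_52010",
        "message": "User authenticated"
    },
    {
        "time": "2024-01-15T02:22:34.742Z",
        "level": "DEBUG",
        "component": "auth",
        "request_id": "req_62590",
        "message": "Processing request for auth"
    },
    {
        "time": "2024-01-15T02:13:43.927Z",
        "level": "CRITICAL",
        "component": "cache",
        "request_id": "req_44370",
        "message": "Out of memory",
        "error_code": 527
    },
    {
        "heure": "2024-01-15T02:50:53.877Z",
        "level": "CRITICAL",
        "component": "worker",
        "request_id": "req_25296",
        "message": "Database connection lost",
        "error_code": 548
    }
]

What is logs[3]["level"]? "DEBUG"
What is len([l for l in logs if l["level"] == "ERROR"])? 1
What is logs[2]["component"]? "worker"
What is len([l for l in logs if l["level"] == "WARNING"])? 1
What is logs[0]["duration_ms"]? 1931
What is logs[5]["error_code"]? 548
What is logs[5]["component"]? "worker"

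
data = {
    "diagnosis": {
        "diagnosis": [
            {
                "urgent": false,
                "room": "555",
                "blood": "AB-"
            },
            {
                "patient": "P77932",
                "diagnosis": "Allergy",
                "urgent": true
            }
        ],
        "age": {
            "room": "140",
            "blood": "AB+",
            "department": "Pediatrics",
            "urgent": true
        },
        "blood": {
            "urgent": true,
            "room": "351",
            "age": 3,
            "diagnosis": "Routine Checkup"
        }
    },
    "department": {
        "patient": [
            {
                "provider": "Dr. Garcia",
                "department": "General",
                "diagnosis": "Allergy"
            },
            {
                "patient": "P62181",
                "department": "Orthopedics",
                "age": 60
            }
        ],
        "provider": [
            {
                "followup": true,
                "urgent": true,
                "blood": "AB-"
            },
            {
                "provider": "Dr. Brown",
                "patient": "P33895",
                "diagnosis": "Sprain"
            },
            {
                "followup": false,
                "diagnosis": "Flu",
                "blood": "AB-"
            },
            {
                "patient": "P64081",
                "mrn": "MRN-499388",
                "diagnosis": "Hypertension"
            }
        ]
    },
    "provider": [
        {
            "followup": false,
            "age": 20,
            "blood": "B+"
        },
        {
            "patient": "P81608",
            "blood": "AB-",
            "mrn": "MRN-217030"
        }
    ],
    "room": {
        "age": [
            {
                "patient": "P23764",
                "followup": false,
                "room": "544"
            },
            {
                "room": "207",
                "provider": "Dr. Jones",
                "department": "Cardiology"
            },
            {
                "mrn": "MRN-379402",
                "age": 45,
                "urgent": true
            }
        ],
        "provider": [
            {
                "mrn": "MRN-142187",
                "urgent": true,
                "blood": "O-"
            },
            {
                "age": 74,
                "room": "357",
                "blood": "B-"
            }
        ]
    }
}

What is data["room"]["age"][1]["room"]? "207"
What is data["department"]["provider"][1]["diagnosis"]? "Sprain"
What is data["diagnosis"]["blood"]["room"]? "351"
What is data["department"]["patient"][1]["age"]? 60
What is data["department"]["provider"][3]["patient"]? "P64081"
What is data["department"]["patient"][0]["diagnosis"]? "Allergy"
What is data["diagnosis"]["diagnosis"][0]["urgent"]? False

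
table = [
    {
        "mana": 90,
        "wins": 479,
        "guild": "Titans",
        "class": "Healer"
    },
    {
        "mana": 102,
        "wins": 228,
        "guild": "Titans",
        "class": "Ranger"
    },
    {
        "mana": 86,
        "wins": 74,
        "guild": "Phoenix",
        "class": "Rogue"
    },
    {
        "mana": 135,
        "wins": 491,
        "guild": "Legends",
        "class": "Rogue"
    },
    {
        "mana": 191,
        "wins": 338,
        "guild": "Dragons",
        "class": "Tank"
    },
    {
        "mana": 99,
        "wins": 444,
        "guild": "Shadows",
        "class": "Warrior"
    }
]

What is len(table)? 6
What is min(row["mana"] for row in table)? 86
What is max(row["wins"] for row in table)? 491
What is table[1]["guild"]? "Titans"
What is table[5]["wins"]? 444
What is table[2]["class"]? "Rogue"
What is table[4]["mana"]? 191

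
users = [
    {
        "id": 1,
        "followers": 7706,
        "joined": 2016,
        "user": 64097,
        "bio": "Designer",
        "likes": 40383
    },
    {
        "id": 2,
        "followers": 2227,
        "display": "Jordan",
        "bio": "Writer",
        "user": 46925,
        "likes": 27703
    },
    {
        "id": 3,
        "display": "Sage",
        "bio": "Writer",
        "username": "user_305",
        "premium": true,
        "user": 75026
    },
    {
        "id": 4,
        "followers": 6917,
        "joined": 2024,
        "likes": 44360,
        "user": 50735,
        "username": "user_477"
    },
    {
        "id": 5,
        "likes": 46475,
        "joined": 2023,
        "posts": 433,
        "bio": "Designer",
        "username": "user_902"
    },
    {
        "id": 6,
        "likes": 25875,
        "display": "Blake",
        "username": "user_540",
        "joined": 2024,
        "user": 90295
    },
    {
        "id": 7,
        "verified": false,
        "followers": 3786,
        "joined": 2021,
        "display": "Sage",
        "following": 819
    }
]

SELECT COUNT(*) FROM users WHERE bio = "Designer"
2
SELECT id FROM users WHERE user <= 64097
[1, 2, 4]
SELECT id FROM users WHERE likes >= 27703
[1, 2, 4, 5]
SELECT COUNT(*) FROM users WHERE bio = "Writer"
2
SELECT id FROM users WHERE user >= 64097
[1, 3, 6]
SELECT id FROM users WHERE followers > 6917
[1]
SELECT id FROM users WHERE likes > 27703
[1, 4, 5]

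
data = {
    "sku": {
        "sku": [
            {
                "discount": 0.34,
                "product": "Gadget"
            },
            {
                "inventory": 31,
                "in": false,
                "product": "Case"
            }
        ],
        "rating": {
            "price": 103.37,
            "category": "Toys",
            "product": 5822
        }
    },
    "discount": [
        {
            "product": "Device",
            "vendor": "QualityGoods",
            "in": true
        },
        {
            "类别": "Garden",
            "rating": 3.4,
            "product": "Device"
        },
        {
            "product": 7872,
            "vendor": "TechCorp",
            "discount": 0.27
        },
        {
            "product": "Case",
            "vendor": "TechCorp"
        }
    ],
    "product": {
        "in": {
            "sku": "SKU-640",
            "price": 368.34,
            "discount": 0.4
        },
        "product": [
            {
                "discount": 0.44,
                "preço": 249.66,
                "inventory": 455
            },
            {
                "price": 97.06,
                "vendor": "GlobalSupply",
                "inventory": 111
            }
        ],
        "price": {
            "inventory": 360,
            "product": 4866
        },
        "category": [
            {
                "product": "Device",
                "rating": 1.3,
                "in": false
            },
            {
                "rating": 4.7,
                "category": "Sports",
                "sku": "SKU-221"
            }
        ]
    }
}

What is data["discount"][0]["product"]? "Device"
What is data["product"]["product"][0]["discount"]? 0.44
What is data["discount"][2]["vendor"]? "TechCorp"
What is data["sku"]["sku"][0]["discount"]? 0.34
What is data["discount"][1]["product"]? "Device"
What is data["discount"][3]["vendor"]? "TechCorp"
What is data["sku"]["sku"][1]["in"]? False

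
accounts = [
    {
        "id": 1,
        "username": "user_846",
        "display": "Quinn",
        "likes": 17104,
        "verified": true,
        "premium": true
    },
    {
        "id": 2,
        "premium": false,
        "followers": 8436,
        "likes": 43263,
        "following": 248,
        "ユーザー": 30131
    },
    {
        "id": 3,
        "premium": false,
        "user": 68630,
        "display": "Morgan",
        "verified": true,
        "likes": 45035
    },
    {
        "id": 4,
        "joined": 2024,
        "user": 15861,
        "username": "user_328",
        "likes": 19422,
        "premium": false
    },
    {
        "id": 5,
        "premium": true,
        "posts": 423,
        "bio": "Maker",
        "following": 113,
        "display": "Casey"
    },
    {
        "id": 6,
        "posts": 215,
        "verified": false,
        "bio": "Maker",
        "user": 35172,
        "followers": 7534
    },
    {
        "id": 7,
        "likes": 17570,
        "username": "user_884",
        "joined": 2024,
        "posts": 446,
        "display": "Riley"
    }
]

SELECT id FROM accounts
[1, 2, 3, 4, 5, 6, 7]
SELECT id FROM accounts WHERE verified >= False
[1, 3, 6]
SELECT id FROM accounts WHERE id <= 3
[1, 2, 3]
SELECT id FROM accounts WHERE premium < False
[]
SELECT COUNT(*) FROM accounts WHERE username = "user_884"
1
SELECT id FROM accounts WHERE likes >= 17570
[2, 3, 4, 7]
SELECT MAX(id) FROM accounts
7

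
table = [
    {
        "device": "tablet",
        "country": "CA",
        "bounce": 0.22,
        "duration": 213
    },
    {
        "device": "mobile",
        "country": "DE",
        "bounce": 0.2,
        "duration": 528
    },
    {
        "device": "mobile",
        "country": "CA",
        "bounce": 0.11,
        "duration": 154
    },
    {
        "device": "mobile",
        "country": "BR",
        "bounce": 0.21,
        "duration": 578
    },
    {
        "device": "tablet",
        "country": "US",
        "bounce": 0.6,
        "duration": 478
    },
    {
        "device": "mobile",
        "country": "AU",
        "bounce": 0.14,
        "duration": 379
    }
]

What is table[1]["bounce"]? 0.2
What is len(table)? 6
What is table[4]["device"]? "tablet"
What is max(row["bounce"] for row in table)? 0.6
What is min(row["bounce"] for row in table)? 0.11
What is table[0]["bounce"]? 0.22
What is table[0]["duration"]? 213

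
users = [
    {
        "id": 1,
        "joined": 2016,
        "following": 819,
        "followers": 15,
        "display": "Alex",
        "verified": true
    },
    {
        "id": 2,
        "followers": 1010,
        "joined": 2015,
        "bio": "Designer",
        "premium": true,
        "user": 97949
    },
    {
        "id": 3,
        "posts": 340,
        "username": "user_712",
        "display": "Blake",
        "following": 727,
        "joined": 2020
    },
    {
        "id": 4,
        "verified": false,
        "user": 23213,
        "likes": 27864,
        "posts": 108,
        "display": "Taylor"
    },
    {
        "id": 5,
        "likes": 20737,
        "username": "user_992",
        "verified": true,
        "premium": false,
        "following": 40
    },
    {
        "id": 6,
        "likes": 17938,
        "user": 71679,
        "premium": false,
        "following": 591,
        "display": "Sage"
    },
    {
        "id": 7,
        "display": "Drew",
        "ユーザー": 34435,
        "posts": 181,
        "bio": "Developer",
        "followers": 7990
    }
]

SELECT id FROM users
[1, 2, 3, 4, 5, 6, 7]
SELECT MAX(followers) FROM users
7990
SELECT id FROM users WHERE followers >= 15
[1, 2, 7]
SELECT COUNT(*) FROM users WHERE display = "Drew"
1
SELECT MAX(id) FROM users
7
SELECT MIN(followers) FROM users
15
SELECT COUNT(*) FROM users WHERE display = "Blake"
1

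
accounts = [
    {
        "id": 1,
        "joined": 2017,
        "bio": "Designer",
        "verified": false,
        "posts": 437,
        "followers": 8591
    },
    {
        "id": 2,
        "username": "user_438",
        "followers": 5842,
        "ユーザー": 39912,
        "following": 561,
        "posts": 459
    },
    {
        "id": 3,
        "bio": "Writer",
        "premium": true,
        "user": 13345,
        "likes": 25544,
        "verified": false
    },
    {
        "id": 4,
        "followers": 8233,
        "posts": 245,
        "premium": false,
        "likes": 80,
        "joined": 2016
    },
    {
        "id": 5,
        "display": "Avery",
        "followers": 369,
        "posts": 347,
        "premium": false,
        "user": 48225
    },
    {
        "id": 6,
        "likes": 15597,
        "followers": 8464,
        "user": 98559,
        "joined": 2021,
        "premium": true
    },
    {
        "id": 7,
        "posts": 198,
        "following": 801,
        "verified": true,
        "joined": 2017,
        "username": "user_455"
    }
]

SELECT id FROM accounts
[1, 2, 3, 4, 5, 6, 7]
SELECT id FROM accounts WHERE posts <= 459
[1, 2, 4, 5, 7]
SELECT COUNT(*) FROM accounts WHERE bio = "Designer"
1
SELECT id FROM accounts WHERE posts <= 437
[1, 4, 5, 7]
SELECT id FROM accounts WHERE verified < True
[1, 3]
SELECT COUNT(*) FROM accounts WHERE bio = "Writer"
1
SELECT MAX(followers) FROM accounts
8591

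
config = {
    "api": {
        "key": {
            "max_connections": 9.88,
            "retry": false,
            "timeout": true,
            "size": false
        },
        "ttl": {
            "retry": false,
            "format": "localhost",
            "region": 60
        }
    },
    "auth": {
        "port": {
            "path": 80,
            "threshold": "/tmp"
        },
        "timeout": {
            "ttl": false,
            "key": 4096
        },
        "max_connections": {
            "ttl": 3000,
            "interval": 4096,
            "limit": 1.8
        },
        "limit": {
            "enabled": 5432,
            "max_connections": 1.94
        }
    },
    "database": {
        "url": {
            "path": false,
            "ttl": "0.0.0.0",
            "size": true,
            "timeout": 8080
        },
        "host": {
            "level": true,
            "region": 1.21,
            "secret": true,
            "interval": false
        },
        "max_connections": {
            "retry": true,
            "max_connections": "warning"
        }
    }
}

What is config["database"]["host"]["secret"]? True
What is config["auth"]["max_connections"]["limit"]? 1.8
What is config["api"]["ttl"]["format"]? "localhost"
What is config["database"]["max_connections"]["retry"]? True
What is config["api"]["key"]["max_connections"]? 9.88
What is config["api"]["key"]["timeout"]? True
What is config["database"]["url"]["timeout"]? 8080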